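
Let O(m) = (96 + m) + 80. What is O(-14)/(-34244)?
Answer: -81/17122 ≈ -0.0047308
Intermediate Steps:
O(m) = 176 + m
O(-14)/(-34244) = (176 - 14)/(-34244) = 162*(-1/34244) = -81/17122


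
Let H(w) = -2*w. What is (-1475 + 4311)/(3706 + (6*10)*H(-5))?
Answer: 1418/2153 ≈ 0.65862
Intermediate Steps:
(-1475 + 4311)/(3706 + (6*10)*H(-5)) = (-1475 + 4311)/(3706 + (6*10)*(-2*(-5))) = 2836/(3706 + 60*10) = 2836/(3706 + 600) = 2836/4306 = 2836*(1/4306) = 1418/2153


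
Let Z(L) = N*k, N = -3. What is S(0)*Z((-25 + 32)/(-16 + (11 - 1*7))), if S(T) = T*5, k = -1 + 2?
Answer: 0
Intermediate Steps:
k = 1
S(T) = 5*T
Z(L) = -3 (Z(L) = -3*1 = -3)
S(0)*Z((-25 + 32)/(-16 + (11 - 1*7))) = (5*0)*(-3) = 0*(-3) = 0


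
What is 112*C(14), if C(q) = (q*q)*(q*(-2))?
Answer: -614656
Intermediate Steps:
C(q) = -2*q³ (C(q) = q²*(-2*q) = -2*q³)
112*C(14) = 112*(-2*14³) = 112*(-2*2744) = 112*(-5488) = -614656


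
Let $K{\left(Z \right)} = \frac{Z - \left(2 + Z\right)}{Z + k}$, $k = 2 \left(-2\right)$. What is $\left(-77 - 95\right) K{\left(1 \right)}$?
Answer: $- \frac{344}{3} \approx -114.67$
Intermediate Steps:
$k = -4$
$K{\left(Z \right)} = - \frac{2}{-4 + Z}$ ($K{\left(Z \right)} = \frac{Z - \left(2 + Z\right)}{Z - 4} = - \frac{2}{-4 + Z}$)
$\left(-77 - 95\right) K{\left(1 \right)} = \left(-77 - 95\right) \left(- \frac{2}{-4 + 1}\right) = - 172 \left(- \frac{2}{-3}\right) = - 172 \left(\left(-2\right) \left(- \frac{1}{3}\right)\right) = \left(-172\right) \frac{2}{3} = - \frac{344}{3}$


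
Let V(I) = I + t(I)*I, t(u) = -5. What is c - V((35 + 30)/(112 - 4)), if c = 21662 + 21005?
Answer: 1152074/27 ≈ 42669.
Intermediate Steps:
c = 42667
V(I) = -4*I (V(I) = I - 5*I = -4*I)
c - V((35 + 30)/(112 - 4)) = 42667 - (-4)*(35 + 30)/(112 - 4) = 42667 - (-4)*65/108 = 42667 - 1*(-65/27) = 42667 + 65/27 = 1152074/27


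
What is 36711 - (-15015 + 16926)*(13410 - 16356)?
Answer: 5666517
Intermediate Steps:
36711 - (-15015 + 16926)*(13410 - 16356) = 36711 - 1911*(-2946) = 36711 - 1*(-5629806) = 36711 + 5629806 = 5666517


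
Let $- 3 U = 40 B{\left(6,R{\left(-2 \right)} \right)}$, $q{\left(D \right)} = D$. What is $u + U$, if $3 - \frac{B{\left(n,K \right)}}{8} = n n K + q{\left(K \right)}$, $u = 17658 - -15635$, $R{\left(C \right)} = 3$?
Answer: $44813$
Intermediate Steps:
$u = 33293$ ($u = 17658 + 15635 = 33293$)
$B{\left(n,K \right)} = 24 - 8 K - 8 K n^{2}$ ($B{\left(n,K \right)} = 24 - 8 \left(n n K + K\right) = 24 - 8 \left(n^{2} K + K\right) = 24 - 8 \left(K n^{2} + K\right) = 24 - 8 \left(K + K n^{2}\right) = 24 - \left(8 K + 8 K n^{2}\right) = 24 - 8 K - 8 K n^{2}$)
$U = 11520$ ($U = - \frac{40 \left(24 - 24 - 24 \cdot 6^{2}\right)}{3} = - \frac{40 \left(24 - 24 - 24 \cdot 36\right)}{3} = - \frac{40 \left(24 - 24 - 864\right)}{3} = - \frac{40 \left(-864\right)}{3} = \left(- \frac{1}{3}\right) \left(-34560\right) = 11520$)
$u + U = 33293 + 11520 = 44813$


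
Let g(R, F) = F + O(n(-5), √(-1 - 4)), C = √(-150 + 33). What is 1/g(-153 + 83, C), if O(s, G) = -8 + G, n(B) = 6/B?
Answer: 1/(-8 + I*√5 + 3*I*√13) ≈ -0.034134 - 0.055692*I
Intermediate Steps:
C = 3*I*√13 (C = √(-117) = 3*I*√13 ≈ 10.817*I)
g(R, F) = -8 + F + I*√5 (g(R, F) = F + (-8 + √(-1 - 4)) = F + (-8 + √(-5)) = F + (-8 + I*√5) = -8 + F + I*√5)
1/g(-153 + 83, C) = 1/(-8 + 3*I*√13 + I*√5) = 1/(-8 + I*√5 + 3*I*√13)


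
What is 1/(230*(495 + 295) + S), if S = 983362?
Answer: 1/1165062 ≈ 8.5832e-7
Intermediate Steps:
1/(230*(495 + 295) + S) = 1/(230*(495 + 295) + 983362) = 1/(230*790 + 983362) = 1/(181700 + 983362) = 1/1165062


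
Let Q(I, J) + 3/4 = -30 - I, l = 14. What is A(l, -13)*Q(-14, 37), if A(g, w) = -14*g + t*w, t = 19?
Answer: 29681/4 ≈ 7420.3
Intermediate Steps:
Q(I, J) = -123/4 - I (Q(I, J) = -¾ + (-30 - I) = -123/4 - I)
A(g, w) = -14*g + 19*w
A(l, -13)*Q(-14, 37) = (-14*14 + 19*(-13))*(-123/4 - 1*(-14)) = (-196 - 247)*(-123/4 + 14) = -443*(-67/4) = 29681/4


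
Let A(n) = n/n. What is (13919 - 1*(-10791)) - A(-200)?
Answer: 24709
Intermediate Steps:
A(n) = 1
(13919 - 1*(-10791)) - A(-200) = (13919 - 1*(-10791)) - 1*1 = (13919 + 10791) - 1 = 24710 - 1 = 24709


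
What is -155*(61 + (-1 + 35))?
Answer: -14725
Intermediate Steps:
-155*(61 + (-1 + 35)) = -155*(61 + 34) = -155*95 = -14725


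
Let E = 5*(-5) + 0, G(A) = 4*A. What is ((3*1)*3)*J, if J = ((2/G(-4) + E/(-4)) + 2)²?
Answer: 38025/64 ≈ 594.14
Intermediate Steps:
E = -25 (E = -25 + 0 = -25)
J = 4225/64 (J = ((2/((4*(-4))) - 25/(-4)) + 2)² = ((2/(-16) - 25*(-¼)) + 2)² = ((2*(-1/16) + 25/4) + 2)² = ((-⅛ + 25/4) + 2)² = (49/8 + 2)² = (65/8)² = 4225/64 ≈ 66.016)
((3*1)*3)*J = ((3*1)*3)*(4225/64) = (3*3)*(4225/64) = 9*(4225/64) = 38025/64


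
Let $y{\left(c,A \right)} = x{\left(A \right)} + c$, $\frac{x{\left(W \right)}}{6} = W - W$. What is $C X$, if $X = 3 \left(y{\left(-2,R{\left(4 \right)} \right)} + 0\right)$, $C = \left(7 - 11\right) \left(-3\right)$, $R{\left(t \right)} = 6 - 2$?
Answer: $-72$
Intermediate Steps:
$x{\left(W \right)} = 0$ ($x{\left(W \right)} = 6 \left(W - W\right) = 6 \cdot 0 = 0$)
$R{\left(t \right)} = 4$ ($R{\left(t \right)} = 6 - 2 = 4$)
$C = 12$ ($C = \left(-4\right) \left(-3\right) = 12$)
$y{\left(c,A \right)} = c$ ($y{\left(c,A \right)} = 0 + c = c$)
$X = -6$ ($X = 3 \left(-2 + 0\right) = 3 \left(-2\right) = -6$)
$C X = 12 \left(-6\right) = -72$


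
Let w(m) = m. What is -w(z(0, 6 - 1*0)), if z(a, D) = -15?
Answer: 15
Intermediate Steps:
-w(z(0, 6 - 1*0)) = -1*(-15) = 15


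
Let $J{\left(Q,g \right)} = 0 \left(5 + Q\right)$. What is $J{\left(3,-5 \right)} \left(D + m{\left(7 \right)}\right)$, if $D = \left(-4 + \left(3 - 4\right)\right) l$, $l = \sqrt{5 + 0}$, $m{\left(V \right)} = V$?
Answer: $0$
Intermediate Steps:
$l = \sqrt{5} \approx 2.2361$
$J{\left(Q,g \right)} = 0$
$D = - 5 \sqrt{5}$ ($D = \left(-4 + \left(3 - 4\right)\right) \sqrt{5} = \left(-4 - 1\right) \sqrt{5} = - 5 \sqrt{5} \approx -11.18$)
$J{\left(3,-5 \right)} \left(D + m{\left(7 \right)}\right) = 0 \left(- 5 \sqrt{5} + 7\right) = 0 \left(7 - 5 \sqrt{5}\right) = 0$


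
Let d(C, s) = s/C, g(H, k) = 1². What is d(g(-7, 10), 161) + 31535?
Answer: 31696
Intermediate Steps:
g(H, k) = 1
d(g(-7, 10), 161) + 31535 = 161/1 + 31535 = 161*1 + 31535 = 161 + 31535 = 31696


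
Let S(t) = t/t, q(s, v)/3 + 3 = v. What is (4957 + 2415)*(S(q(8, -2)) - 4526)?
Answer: -33358300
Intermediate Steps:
q(s, v) = -9 + 3*v
S(t) = 1
(4957 + 2415)*(S(q(8, -2)) - 4526) = (4957 + 2415)*(1 - 4526) = 7372*(-4525) = -33358300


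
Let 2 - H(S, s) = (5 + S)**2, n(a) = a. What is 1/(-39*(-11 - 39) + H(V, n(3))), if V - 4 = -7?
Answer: 1/1948 ≈ 0.00051335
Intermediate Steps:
V = -3 (V = 4 - 7 = -3)
H(S, s) = 2 - (5 + S)**2
1/(-39*(-11 - 39) + H(V, n(3))) = 1/(-39*(-11 - 39) + (2 - (5 - 3)**2)) = 1/(-39*(-50) + (2 - 1*2**2)) = 1/(1950 + (2 - 1*4)) = 1/(1950 + (2 - 4)) = 1/(1950 - 2) = 1/1948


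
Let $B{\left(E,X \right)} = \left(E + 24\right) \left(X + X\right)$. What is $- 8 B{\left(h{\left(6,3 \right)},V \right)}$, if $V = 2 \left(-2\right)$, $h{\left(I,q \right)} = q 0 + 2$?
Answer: $1664$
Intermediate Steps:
$h{\left(I,q \right)} = 2$ ($h{\left(I,q \right)} = 0 + 2 = 2$)
$V = -4$
$B{\left(E,X \right)} = 2 X \left(24 + E\right)$ ($B{\left(E,X \right)} = \left(24 + E\right) 2 X = 2 X \left(24 + E\right)$)
$- 8 B{\left(h{\left(6,3 \right)},V \right)} = - 8 \cdot 2 \left(-4\right) \left(24 + 2\right) = - 8 \cdot 2 \left(-4\right) 26 = \left(-8\right) \left(-208\right) = 1664$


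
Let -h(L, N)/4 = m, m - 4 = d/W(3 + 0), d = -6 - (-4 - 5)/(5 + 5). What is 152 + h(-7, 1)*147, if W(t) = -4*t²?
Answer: -22833/10 ≈ -2283.3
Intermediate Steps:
d = -51/10 (d = -6 - (-9)/10 = -6 - 1*(-9/10) = -6 + 9/10 = -51/10 ≈ -5.1000)
m = 497/120 (m = 4 - 51*(-1/(4*(3 + 0)²))/10 = 4 - 51/(10*((-4*3²))) = 4 - 51/(10*((-4*9))) = 4 - 51/10/(-36) = 4 - 51/10*(-1/36) = 4 + 17/120 = 497/120 ≈ 4.1417)
h(L, N) = -497/30 (h(L, N) = -4*497/120 = -497/30)
152 + h(-7, 1)*147 = 152 - 497/30*147 = 152 - 24353/10 = -22833/10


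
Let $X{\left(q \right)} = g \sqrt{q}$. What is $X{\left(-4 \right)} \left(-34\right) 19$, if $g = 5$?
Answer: $- 6460 i \approx - 6460.0 i$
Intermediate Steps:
$X{\left(q \right)} = 5 \sqrt{q}$
$X{\left(-4 \right)} \left(-34\right) 19 = 5 \sqrt{-4} \left(-34\right) 19 = 5 \cdot 2 i \left(-34\right) 19 = 10 i \left(-34\right) 19 = - 340 i 19 = - 6460 i$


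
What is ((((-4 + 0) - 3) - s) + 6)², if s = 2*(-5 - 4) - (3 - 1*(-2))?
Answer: 484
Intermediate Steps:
s = -23 (s = 2*(-9) - (3 + 2) = -18 - 1*5 = -18 - 5 = -23)
((((-4 + 0) - 3) - s) + 6)² = ((((-4 + 0) - 3) - 1*(-23)) + 6)² = (((-4 - 3) + 23) + 6)² = ((-7 + 23) + 6)² = (16 + 6)² = 22² = 484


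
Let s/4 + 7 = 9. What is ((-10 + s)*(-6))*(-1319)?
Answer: -15828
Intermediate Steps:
s = 8 (s = -28 + 4*9 = -28 + 36 = 8)
((-10 + s)*(-6))*(-1319) = ((-10 + 8)*(-6))*(-1319) = -2*(-6)*(-1319) = 12*(-1319) = -15828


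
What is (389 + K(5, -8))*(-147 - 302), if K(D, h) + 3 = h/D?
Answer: -862978/5 ≈ -1.7260e+5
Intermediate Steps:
K(D, h) = -3 + h/D
(389 + K(5, -8))*(-147 - 302) = (389 + (-3 - 8/5))*(-147 - 302) = (389 + (-3 - 8*1/5))*(-449) = (389 + (-3 - 8/5))*(-449) = (389 - 23/5)*(-449) = (1922/5)*(-449) = -862978/5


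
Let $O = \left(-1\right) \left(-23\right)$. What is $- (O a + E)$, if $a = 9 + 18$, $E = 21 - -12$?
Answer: $-654$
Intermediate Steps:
$E = 33$ ($E = 21 + 12 = 33$)
$O = 23$
$a = 27$
$- (O a + E) = - (23 \cdot 27 + 33) = - (621 + 33) = \left(-1\right) 654 = -654$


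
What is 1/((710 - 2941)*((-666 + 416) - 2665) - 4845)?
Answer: 1/6498520 ≈ 1.5388e-7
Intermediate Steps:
1/((710 - 2941)*((-666 + 416) - 2665) - 4845) = 1/(-2231*(-250 - 2665) - 4845) = 1/(-2231*(-2915) - 4845) = 1/(6503365 - 4845) = 1/6498520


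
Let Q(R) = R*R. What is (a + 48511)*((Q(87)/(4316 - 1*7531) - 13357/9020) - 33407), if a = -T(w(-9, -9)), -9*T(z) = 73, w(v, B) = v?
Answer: -21154374831018896/13049685 ≈ -1.6211e+9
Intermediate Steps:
T(z) = -73/9 (T(z) = -1/9*73 = -73/9)
Q(R) = R**2
a = 73/9 (a = -1*(-73/9) = 73/9 ≈ 8.1111)
(a + 48511)*((Q(87)/(4316 - 1*7531) - 13357/9020) - 33407) = (73/9 + 48511)*((87**2/(4316 - 1*7531) - 13357/9020) - 33407) = 436672*((7569/(4316 - 7531) - 13357*1/9020) - 33407)/9 = 436672*((7569/(-3215) - 13357/9020) - 33407)/9 = 436672*((7569*(-1/3215) - 13357/9020) - 33407)/9 = 436672*((-7569/3215 - 13357/9020) - 33407)/9 = 436672*(-22243027/5799860 - 33407)/9 = (436672/9)*(-193778166047/5799860) = -21154374831018896/13049685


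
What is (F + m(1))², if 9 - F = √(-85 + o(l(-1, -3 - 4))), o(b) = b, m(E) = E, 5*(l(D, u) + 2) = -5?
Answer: 12 - 40*I*√22 ≈ 12.0 - 187.62*I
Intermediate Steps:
l(D, u) = -3 (l(D, u) = -2 + (⅕)*(-5) = -2 - 1 = -3)
F = 9 - 2*I*√22 (F = 9 - √(-85 - 3) = 9 - √(-88) = 9 - 2*I*√22 ≈ 9.0 - 9.3808*I)
(F + m(1))² = ((9 - 2*I*√22) + 1)² = (10 - 2*I*√22)²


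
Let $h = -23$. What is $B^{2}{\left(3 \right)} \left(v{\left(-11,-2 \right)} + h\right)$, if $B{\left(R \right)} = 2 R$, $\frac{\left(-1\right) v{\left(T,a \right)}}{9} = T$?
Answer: $2736$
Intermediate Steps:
$v{\left(T,a \right)} = - 9 T$
$B^{2}{\left(3 \right)} \left(v{\left(-11,-2 \right)} + h\right) = \left(2 \cdot 3\right)^{2} \left(\left(-9\right) \left(-11\right) - 23\right) = 6^{2} \left(99 - 23\right) = 36 \cdot 76 = 2736$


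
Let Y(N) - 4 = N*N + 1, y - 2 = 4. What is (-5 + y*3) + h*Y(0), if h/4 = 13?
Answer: 273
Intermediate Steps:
h = 52 (h = 4*13 = 52)
y = 6 (y = 2 + 4 = 6)
Y(N) = 5 + N**2 (Y(N) = 4 + (N*N + 1) = 4 + (N**2 + 1) = 4 + (1 + N**2) = 5 + N**2)
(-5 + y*3) + h*Y(0) = (-5 + 6*3) + 52*(5 + 0**2) = (-5 + 18) + 52*(5 + 0) = 13 + 52*5 = 13 + 260 = 273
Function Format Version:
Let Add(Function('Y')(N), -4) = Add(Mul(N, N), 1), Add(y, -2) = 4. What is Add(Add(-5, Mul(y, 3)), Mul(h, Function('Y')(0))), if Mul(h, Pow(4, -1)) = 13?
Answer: 273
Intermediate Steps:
h = 52 (h = Mul(4, 13) = 52)
y = 6 (y = Add(2, 4) = 6)
Function('Y')(N) = Add(5, Pow(N, 2)) (Function('Y')(N) = Add(4, Add(Mul(N, N), 1)) = Add(4, Add(Pow(N, 2), 1)) = Add(4, Add(1, Pow(N, 2))) = Add(5, Pow(N, 2)))
Add(Add(-5, Mul(y, 3)), Mul(h, Function('Y')(0))) = Add(Add(-5, Mul(6, 3)), Mul(52, Add(5, Pow(0, 2)))) = Add(Add(-5, 18), Mul(52, Add(5, 0))) = Add(13, Mul(52, 5)) = Add(13, 260) = 273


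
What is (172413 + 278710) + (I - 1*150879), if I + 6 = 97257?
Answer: 397495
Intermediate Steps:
I = 97251 (I = -6 + 97257 = 97251)
(172413 + 278710) + (I - 1*150879) = (172413 + 278710) + (97251 - 1*150879) = 451123 + (97251 - 150879) = 451123 - 53628 = 397495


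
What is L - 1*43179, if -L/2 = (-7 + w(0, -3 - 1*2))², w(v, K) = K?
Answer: -43467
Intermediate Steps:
L = -288 (L = -2*(-7 + (-3 - 1*2))² = -2*(-7 + (-3 - 2))² = -2*(-7 - 5)² = -2*(-12)² = -2*144 = -288)
L - 1*43179 = -288 - 1*43179 = -288 - 43179 = -43467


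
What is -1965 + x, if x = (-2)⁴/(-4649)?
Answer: -9135301/4649 ≈ -1965.0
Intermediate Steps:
x = -16/4649 (x = 16*(-1/4649) = -16/4649 ≈ -0.0034416)
-1965 + x = -1965 - 16/4649 = -9135301/4649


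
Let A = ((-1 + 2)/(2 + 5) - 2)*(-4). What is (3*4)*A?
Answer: 624/7 ≈ 89.143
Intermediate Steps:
A = 52/7 (A = (1/7 - 2)*(-4) = (1*(⅐) - 2)*(-4) = (⅐ - 2)*(-4) = -13/7*(-4) = 52/7 ≈ 7.4286)
(3*4)*A = (3*4)*(52/7) = 12*(52/7) = 624/7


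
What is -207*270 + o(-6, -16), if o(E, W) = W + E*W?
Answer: -55810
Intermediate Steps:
-207*270 + o(-6, -16) = -207*270 - 16*(1 - 6) = -55890 - 16*(-5) = -55890 + 80 = -55810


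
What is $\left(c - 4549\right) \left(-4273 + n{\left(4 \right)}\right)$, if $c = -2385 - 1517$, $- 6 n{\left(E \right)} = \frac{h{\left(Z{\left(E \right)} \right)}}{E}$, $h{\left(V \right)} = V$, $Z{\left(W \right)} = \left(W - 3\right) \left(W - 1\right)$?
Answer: $\frac{288897435}{8} \approx 3.6112 \cdot 10^{7}$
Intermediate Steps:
$Z{\left(W \right)} = \left(-1 + W\right) \left(-3 + W\right)$ ($Z{\left(W \right)} = \left(-3 + W\right) \left(-1 + W\right) = \left(-1 + W\right) \left(-3 + W\right)$)
$n{\left(E \right)} = - \frac{3 + E^{2} - 4 E}{6 E}$ ($n{\left(E \right)} = - \frac{\left(3 + E^{2} - 4 E\right) \frac{1}{E}}{6} = - \frac{\frac{1}{E} \left(3 + E^{2} - 4 E\right)}{6} = - \frac{3 + E^{2} - 4 E}{6 E}$)
$c = -3902$
$\left(c - 4549\right) \left(-4273 + n{\left(4 \right)}\right) = \left(-3902 - 4549\right) \left(-4273 + \frac{-3 - 4^{2} + 4 \cdot 4}{6 \cdot 4}\right) = - 8451 \left(-4273 + \frac{1}{6} \cdot \frac{1}{4} \left(-3 - 16 + 16\right)\right) = - 8451 \left(-4273 + \frac{1}{6} \cdot \frac{1}{4} \left(-3\right)\right) = - 8451 \left(-4273 - \frac{1}{8}\right) = \left(-8451\right) \left(- \frac{34185}{8}\right) = \frac{288897435}{8}$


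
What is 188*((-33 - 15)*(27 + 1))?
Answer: -252672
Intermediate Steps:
188*((-33 - 15)*(27 + 1)) = 188*(-48*28) = 188*(-1344) = -252672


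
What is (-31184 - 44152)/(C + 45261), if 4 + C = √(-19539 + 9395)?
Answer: -3409481352/2048206193 + 301344*I*√634/2048206193 ≈ -1.6646 + 0.0037045*I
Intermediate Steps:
C = -4 + 4*I*√634 (C = -4 + √(-19539 + 9395) = -4 + √(-10144) = -4 + 4*I*√634 ≈ -4.0 + 100.72*I)
(-31184 - 44152)/(C + 45261) = (-31184 - 44152)/((-4 + 4*I*√634) + 45261) = -75336/(45257 + 4*I*√634)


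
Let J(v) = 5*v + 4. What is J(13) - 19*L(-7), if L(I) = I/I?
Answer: 50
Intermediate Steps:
L(I) = 1
J(v) = 4 + 5*v
J(13) - 19*L(-7) = (4 + 5*13) - 19*1 = (4 + 65) - 19 = 69 - 19 = 50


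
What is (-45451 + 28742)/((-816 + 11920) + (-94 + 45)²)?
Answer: -16709/13505 ≈ -1.2372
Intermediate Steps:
(-45451 + 28742)/((-816 + 11920) + (-94 + 45)²) = -16709/(11104 + (-49)²) = -16709/(11104 + 2401) = -16709/13505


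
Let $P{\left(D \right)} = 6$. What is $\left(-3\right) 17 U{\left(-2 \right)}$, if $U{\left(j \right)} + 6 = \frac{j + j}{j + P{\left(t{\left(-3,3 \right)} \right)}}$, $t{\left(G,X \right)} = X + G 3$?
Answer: $357$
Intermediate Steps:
$t{\left(G,X \right)} = X + 3 G$
$U{\left(j \right)} = -6 + \frac{2 j}{6 + j}$ ($U{\left(j \right)} = -6 + \frac{j + j}{j + 6} = -6 + \frac{2 j}{6 + j}$)
$\left(-3\right) 17 U{\left(-2 \right)} = \left(-3\right) 17 \frac{4 \left(-9 - -2\right)}{6 - 2} = - 51 \frac{4 \left(-9 + 2\right)}{4} = - 51 \cdot 4 \cdot \frac{1}{4} \left(-7\right) = \left(-51\right) \left(-7\right) = 357$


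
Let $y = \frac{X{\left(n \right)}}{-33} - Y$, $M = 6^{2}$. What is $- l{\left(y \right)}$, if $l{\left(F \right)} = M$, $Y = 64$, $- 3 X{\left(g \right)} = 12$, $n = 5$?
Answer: $-36$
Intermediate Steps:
$X{\left(g \right)} = -4$ ($X{\left(g \right)} = \left(- \frac{1}{3}\right) 12 = -4$)
$M = 36$
$y = - \frac{2108}{33}$ ($y = - \frac{4}{-33} - 64 = \left(-4\right) \left(- \frac{1}{33}\right) - 64 = \frac{4}{33} - 64 = - \frac{2108}{33} \approx -63.879$)
$l{\left(F \right)} = 36$
$- l{\left(y \right)} = \left(-1\right) 36 = -36$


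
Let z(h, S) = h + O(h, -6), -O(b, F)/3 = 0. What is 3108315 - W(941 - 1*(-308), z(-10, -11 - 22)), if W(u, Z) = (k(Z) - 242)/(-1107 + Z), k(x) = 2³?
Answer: 3471987621/1117 ≈ 3.1083e+6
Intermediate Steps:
k(x) = 8
O(b, F) = 0 (O(b, F) = -3*0 = 0)
z(h, S) = h (z(h, S) = h + 0 = h)
W(u, Z) = -234/(-1107 + Z) (W(u, Z) = (8 - 242)/(-1107 + Z) = -234/(-1107 + Z))
3108315 - W(941 - 1*(-308), z(-10, -11 - 22)) = 3108315 - (-234)/(-1107 - 10) = 3108315 - (-234)/(-1117) = 3108315 - (-234)*(-1)/1117 = 3108315 - 1*234/1117 = 3108315 - 234/1117 = 3471987621/1117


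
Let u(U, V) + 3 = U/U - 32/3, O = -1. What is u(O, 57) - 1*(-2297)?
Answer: 6853/3 ≈ 2284.3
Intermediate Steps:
u(U, V) = -38/3 (u(U, V) = -3 + (U/U - 32/3) = -3 + (1 - 32*⅓) = -3 + (1 - 32/3) = -3 - 29/3 = -38/3)
u(O, 57) - 1*(-2297) = -38/3 - 1*(-2297) = -38/3 + 2297 = 6853/3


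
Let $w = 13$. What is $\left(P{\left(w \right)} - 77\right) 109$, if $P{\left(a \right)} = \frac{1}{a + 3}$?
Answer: $- \frac{134179}{16} \approx -8386.2$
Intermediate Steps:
$P{\left(a \right)} = \frac{1}{3 + a}$
$\left(P{\left(w \right)} - 77\right) 109 = \left(\frac{1}{3 + 13} - 77\right) 109 = \left(\frac{1}{16} - 77\right) 109 = \left(- \frac{1231}{16}\right) 109 = - \frac{134179}{16}$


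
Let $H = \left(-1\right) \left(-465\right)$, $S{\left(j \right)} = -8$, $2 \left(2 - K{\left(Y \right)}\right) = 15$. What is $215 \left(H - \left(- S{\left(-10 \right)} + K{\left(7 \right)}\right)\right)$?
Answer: $\frac{198875}{2} \approx 99438.0$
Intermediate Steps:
$K{\left(Y \right)} = - \frac{11}{2}$ ($K{\left(Y \right)} = 2 - \frac{15}{2} = - \frac{11}{2}$)
$H = 465$
$215 \left(H - \left(- S{\left(-10 \right)} + K{\left(7 \right)}\right)\right) = 215 \left(465 - \frac{5}{2}\right) = 215 \cdot \frac{925}{2} = \frac{198875}{2}$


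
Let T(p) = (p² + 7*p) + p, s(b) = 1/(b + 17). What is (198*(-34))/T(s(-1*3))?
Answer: -1319472/113 ≈ -11677.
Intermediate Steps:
s(b) = 1/(17 + b)
T(p) = p² + 8*p
(198*(-34))/T(s(-1*3)) = (198*(-34))/(((8 + 1/(17 - 1*3))/(17 - 1*3))) = -6732*(17 - 3)/(8 + 1/(17 - 3)) = -6732*14/(8 + 1/14) = -6732/((1/14)*(113/14)) = -6732/113/196 = -6732*196/113 = -1319472/113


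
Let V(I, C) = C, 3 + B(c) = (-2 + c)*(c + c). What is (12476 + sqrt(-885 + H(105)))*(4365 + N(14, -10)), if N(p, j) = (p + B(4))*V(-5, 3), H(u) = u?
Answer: 55468296 + 8892*I*sqrt(195) ≈ 5.5468e+7 + 1.2417e+5*I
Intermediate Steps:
B(c) = -3 + 2*c*(-2 + c) (B(c) = -3 + (-2 + c)*(c + c) = -3 + (-2 + c)*(2*c) = -3 + 2*c*(-2 + c))
N(p, j) = 39 + 3*p (N(p, j) = (p + (-3 - 4*4 + 2*4**2))*3 = (p + (-3 - 16 + 2*16))*3 = (p + (-3 - 16 + 32))*3 = (p + 13)*3 = (13 + p)*3 = 39 + 3*p)
(12476 + sqrt(-885 + H(105)))*(4365 + N(14, -10)) = (12476 + sqrt(-885 + 105))*(4365 + (39 + 3*14)) = (12476 + sqrt(-780))*(4365 + (39 + 42)) = (12476 + 2*I*sqrt(195))*(4365 + 81) = (12476 + 2*I*sqrt(195))*4446 = 55468296 + 8892*I*sqrt(195)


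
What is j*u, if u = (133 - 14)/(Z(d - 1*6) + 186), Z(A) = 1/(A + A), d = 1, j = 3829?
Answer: 4556510/1859 ≈ 2451.1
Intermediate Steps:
Z(A) = 1/(2*A)
u = 1190/1859 (u = (133 - 14)/(1/(2*(1 - 1*6)) + 186) = 119/(1/(2*(1 - 6)) + 186) = 119/((½)/(-5) + 186) = 119/((½)*(-⅕) + 186) = 119/(-⅒ + 186) = 119/(1859/10) = 119*(10/1859) = 1190/1859 ≈ 0.64013)
j*u = 3829*(1190/1859) = 4556510/1859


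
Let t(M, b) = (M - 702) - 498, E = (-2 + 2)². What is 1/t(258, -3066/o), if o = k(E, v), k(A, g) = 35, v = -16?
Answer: -1/942 ≈ -0.0010616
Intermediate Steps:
E = 0 (E = 0² = 0)
o = 35
t(M, b) = -1200 + M (t(M, b) = (-702 + M) - 498 = -1200 + M)
1/t(258, -3066/o) = 1/(-1200 + 258) = 1/(-942) = -1/942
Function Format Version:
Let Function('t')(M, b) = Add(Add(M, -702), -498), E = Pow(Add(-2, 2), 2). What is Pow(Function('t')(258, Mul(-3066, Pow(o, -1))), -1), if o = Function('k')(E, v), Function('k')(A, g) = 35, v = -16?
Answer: Rational(-1, 942) ≈ -0.0010616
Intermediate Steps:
E = 0 (E = Pow(0, 2) = 0)
o = 35
Function('t')(M, b) = Add(-1200, M) (Function('t')(M, b) = Add(Add(-702, M), -498) = Add(-1200, M))
Pow(Function('t')(258, Mul(-3066, Pow(o, -1))), -1) = Pow(Add(-1200, 258), -1) = Pow(-942, -1) = Rational(-1, 942)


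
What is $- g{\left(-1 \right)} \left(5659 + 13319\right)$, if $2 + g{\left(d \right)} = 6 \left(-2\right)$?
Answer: $265692$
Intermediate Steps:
$g{\left(d \right)} = -14$ ($g{\left(d \right)} = -2 + 6 \left(-2\right) = -2 - 12 = -14$)
$- g{\left(-1 \right)} \left(5659 + 13319\right) = \left(-1\right) \left(-14\right) \left(5659 + 13319\right) = 14 \cdot 18978 = 265692$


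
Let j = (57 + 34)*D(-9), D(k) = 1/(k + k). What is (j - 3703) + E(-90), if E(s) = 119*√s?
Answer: -66745/18 + 357*I*√10 ≈ -3708.1 + 1128.9*I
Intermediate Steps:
D(k) = 1/(2*k)
j = -91/18 (j = (57 + 34)*((½)/(-9)) = 91*((½)*(-⅑)) = 91*(-1/18) = -91/18 ≈ -5.0556)
(j - 3703) + E(-90) = (-91/18 - 3703) + 119*√(-90) = -66745/18 + 119*(3*I*√10) = -66745/18 + 357*I*√10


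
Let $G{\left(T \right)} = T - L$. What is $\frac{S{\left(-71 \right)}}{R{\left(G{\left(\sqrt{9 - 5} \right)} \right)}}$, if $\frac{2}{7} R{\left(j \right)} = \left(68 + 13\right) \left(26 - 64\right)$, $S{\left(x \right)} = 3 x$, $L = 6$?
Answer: $\frac{71}{3591} \approx 0.019772$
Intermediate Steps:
$G{\left(T \right)} = -6 + T$ ($G{\left(T \right)} = T - 6 = -6 + T$)
$R{\left(j \right)} = -10773$ ($R{\left(j \right)} = \frac{7 \left(68 + 13\right) \left(26 - 64\right)}{2} = \frac{7 \cdot 81 \left(-38\right)}{2} = \frac{7}{2} \left(-3078\right) = -10773$)
$\frac{S{\left(-71 \right)}}{R{\left(G{\left(\sqrt{9 - 5} \right)} \right)}} = \frac{3 \left(-71\right)}{-10773} = \left(-213\right) \left(- \frac{1}{10773}\right) = \frac{71}{3591}$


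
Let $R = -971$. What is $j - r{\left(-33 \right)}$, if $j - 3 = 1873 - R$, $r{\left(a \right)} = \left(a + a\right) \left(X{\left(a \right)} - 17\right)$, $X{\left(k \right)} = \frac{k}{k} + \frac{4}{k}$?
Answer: $1783$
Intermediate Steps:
$X{\left(k \right)} = 1 + \frac{4}{k}$
$r{\left(a \right)} = 2 a \left(-17 + \frac{4 + a}{a}\right)$ ($r{\left(a \right)} = \left(a + a\right) \left(\frac{4 + a}{a} - 17\right) = 2 a \left(-17 + \frac{4 + a}{a}\right)$)
$j = 2847$ ($j = 3 + \left(1873 - -971\right) = 3 + \left(1873 + 971\right) = 3 + 2844 = 2847$)
$j - r{\left(-33 \right)} = 2847 - \left(8 - -1056\right) = 2847 - \left(8 + 1056\right) = 2847 - 1064 = 1783$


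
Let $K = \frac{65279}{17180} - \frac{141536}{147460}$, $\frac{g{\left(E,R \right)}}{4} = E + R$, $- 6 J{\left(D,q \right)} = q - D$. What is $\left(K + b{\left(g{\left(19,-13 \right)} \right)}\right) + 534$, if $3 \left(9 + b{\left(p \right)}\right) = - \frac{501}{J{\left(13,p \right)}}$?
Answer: $\frac{862386933853}{1393349540} \approx 618.93$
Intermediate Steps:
$J{\left(D,q \right)} = - \frac{q}{6} + \frac{D}{6}$ ($J{\left(D,q \right)} = - \frac{q - D}{6} = - \frac{q}{6} + \frac{D}{6}$)
$g{\left(E,R \right)} = 4 E + 4 R$ ($g{\left(E,R \right)} = 4 \left(E + R\right) = 4 E + 4 R$)
$b{\left(p \right)} = -9 - \frac{167}{\frac{13}{6} - \frac{p}{6}}$ ($b{\left(p \right)} = -9 + \frac{\left(-501\right) \frac{1}{- \frac{p}{6} + \frac{1}{6} \cdot 13}}{3} = -9 + \frac{\left(-501\right) \frac{1}{- \frac{p}{6} + \frac{13}{6}}}{3} = -9 + \frac{\left(-501\right) \frac{1}{\frac{13}{6} - \frac{p}{6}}}{3} = -9 - \frac{167}{\frac{13}{6} - \frac{p}{6}}$)
$K = \frac{359722643}{126668140}$ ($K = 65279 \cdot \frac{1}{17180} - \frac{35384}{36865} = \frac{65279}{17180} - \frac{35384}{36865} = \frac{359722643}{126668140} \approx 2.8399$)
$\left(K + b{\left(g{\left(19,-13 \right)} \right)}\right) + 534 = \left(\frac{359722643}{126668140} + \frac{3 \left(373 - 3 \left(4 \cdot 19 + 4 \left(-13\right)\right)\right)}{-13 + \left(4 \cdot 19 + 4 \left(-13\right)\right)}\right) + 534 = \left(\frac{359722643}{126668140} + \frac{3 \left(373 - 3 \left(76 - 52\right)\right)}{-13 + \left(76 - 52\right)}\right) + 534 = \left(\frac{359722643}{126668140} + \frac{3 \left(373 - 72\right)}{-13 + 24}\right) + 534 = \left(\frac{359722643}{126668140} + \frac{3 \left(373 - 72\right)}{11}\right) + 534 = \left(\frac{359722643}{126668140} + 3 \cdot \frac{1}{11} \cdot 301\right) + 534 = \left(\frac{359722643}{126668140} + \frac{903}{11}\right) + 534 = \frac{118338279493}{1393349540} + 534 = \frac{862386933853}{1393349540}$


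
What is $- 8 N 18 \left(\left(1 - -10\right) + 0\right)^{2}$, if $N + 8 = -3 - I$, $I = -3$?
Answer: $139392$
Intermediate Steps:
$N = -8$ ($N = -8 - 0 = -8 + \left(-3 + 3\right) = -8 + 0 = -8$)
$- 8 N 18 \left(\left(1 - -10\right) + 0\right)^{2} = \left(-8\right) \left(-8\right) 18 \left(\left(1 - -10\right) + 0\right)^{2} = 64 \cdot 18 \left(\left(1 + 10\right) + 0\right)^{2} = 1152 \left(11 + 0\right)^{2} = 1152 \cdot 11^{2} = 1152 \cdot 121 = 139392$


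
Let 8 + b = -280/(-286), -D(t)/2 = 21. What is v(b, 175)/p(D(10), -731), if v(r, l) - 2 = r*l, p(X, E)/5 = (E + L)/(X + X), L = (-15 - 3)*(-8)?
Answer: -14734776/419705 ≈ -35.107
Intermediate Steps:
D(t) = -42 (D(t) = -2*21 = -42)
L = 144 (L = -18*(-8) = 144)
p(X, E) = 5*(144 + E)/(2*X) (p(X, E) = 5*((E + 144)/(X + X)) = 5*((144 + E)/((2*X))) = 5*((144 + E)*(1/(2*X))) = 5*((144 + E)/(2*X)) = 5*(144 + E)/(2*X))
b = -1004/143 (b = -8 - 280/(-286) = -8 - 280*(-1/286) = -8 + 140/143 = -1004/143 ≈ -7.0210)
v(r, l) = 2 + l*r (v(r, l) = 2 + r*l = 2 + l*r)
v(b, 175)/p(D(10), -731) = (2 + 175*(-1004/143))/(((5/2)*(144 - 731)/(-42))) = (2 - 175700/143)/(((5/2)*(-1/42)*(-587))) = -175414/(143*2935/84) = -175414/143*84/2935 = -14734776/419705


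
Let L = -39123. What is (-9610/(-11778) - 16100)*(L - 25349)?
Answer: 6112467500840/5889 ≈ 1.0379e+9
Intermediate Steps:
(-9610/(-11778) - 16100)*(L - 25349) = (-9610/(-11778) - 16100)*(-39123 - 25349) = (-9610*(-1/11778) - 16100)*(-64472) = (4805/5889 - 16100)*(-64472) = -94808095/5889*(-64472) = 6112467500840/5889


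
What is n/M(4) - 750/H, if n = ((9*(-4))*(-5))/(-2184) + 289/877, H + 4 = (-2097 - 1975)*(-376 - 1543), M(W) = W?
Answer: 76933807163/1247249972696 ≈ 0.061683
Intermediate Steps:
H = 7814164 (H = -4 + (-2097 - 1975)*(-376 - 1543) = -4 - 4072*(-1919) = -4 + 7814168 = 7814164)
n = 39443/159614 (n = -36*(-5)*(-1/2184) + 289*(1/877) = 180*(-1/2184) + 289/877 = -15/182 + 289/877 = 39443/159614 ≈ 0.24711)
n/M(4) - 750/H = (39443/159614)/4 - 750/7814164 = (39443/159614)*(¼) - 750*1/7814164 = 39443/638456 - 375/3907082 = 76933807163/1247249972696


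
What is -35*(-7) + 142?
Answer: 387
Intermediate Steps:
-35*(-7) + 142 = 245 + 142 = 387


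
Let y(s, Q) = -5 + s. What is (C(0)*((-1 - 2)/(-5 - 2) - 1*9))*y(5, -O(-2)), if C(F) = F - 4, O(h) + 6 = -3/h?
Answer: 0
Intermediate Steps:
O(h) = -6 - 3/h
C(F) = -4 + F
(C(0)*((-1 - 2)/(-5 - 2) - 1*9))*y(5, -O(-2)) = ((-4 + 0)*((-1 - 2)/(-5 - 2) - 1*9))*(-5 + 5) = -4*(-3/(-7) - 9)*0 = -4*(-3*(-⅐) - 9)*0 = -4*(3/7 - 9)*0 = -4*(-60/7)*0 = (240/7)*0 = 0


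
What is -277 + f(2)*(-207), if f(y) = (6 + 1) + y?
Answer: -2140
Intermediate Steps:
f(y) = 7 + y
-277 + f(2)*(-207) = -277 + (7 + 2)*(-207) = -277 + 9*(-207) = -277 - 1863 = -2140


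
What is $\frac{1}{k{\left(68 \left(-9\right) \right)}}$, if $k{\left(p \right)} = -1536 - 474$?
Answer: $- \frac{1}{2010} \approx -0.00049751$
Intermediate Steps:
$k{\left(p \right)} = -2010$
$\frac{1}{k{\left(68 \left(-9\right) \right)}} = \frac{1}{-2010} = - \frac{1}{2010}$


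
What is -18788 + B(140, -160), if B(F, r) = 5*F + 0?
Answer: -18088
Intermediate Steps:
B(F, r) = 5*F
-18788 + B(140, -160) = -18788 + 5*140 = -18788 + 700 = -18088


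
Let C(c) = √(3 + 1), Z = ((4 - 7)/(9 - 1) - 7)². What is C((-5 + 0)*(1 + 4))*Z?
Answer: 3481/32 ≈ 108.78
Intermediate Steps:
Z = 3481/64 (Z = (-3/8 - 7)² = (-59/8)² = 3481/64 ≈ 54.391)
C(c) = 2 (C(c) = √4 = 2)
C((-5 + 0)*(1 + 4))*Z = 2*(3481/64) = 3481/32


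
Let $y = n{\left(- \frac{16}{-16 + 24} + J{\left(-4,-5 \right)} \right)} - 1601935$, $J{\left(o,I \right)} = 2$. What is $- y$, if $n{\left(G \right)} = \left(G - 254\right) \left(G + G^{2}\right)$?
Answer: $1601935$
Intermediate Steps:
$n{\left(G \right)} = \left(-254 + G\right) \left(G + G^{2}\right)$
$y = -1601935$ ($y = \left(- \frac{16}{-16 + 24} + 2\right) \left(-254 + \left(- \frac{16}{-16 + 24} + 2\right)^{2} - 253 \left(- \frac{16}{-16 + 24} + 2\right)\right) - 1601935 = \left(- \frac{16}{8} + 2\right) \left(-254 + \left(- \frac{16}{8} + 2\right)^{2} - 253 \left(- \frac{16}{8} + 2\right)\right) - 1601935 = \left(\left(-16\right) \frac{1}{8} + 2\right) \left(-254 + \left(\left(-16\right) \frac{1}{8} + 2\right)^{2} - 253 \left(\left(-16\right) \frac{1}{8} + 2\right)\right) - 1601935 = \left(-2 + 2\right) \left(-254 + \left(-2 + 2\right)^{2} - 253 \left(-2 + 2\right)\right) - 1601935 = 0 \left(-254 + 0^{2} - 0\right) - 1601935 = 0 \left(-254 + 0 + 0\right) - 1601935 = 0 \left(-254\right) - 1601935 = 0 - 1601935 = -1601935$)
$- y = \left(-1\right) \left(-1601935\right) = 1601935$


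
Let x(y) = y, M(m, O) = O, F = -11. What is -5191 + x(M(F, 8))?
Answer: -5183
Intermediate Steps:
-5191 + x(M(F, 8)) = -5191 + 8 = -5183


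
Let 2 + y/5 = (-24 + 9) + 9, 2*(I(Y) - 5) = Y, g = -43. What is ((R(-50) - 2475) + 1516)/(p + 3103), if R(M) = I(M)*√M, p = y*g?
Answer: -137/689 - 100*I*√2/4823 ≈ -0.19884 - 0.029322*I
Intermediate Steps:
I(Y) = 5 + Y/2
y = -40 (y = -10 + 5*((-24 + 9) + 9) = -10 + 5*(-15 + 9) = -10 + 5*(-6) = -10 - 30 = -40)
p = 1720 (p = -40*(-43) = 1720)
R(M) = √M*(5 + M/2) (R(M) = (5 + M/2)*√M = √M*(5 + M/2))
((R(-50) - 2475) + 1516)/(p + 3103) = ((√(-50)*(10 - 50)/2 - 2475) + 1516)/(1720 + 3103) = (((½)*(5*I*√2)*(-40) - 2475) + 1516)/4823 = ((-100*I*√2 - 2475) + 1516)*(1/4823) = ((-2475 - 100*I*√2) + 1516)*(1/4823) = (-959 - 100*I*√2)*(1/4823) = -137/689 - 100*I*√2/4823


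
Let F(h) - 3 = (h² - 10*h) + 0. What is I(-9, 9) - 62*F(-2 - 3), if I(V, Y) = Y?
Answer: -4827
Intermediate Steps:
F(h) = 3 + h² - 10*h (F(h) = 3 + ((h² - 10*h) + 0) = 3 + (h² - 10*h) = 3 + h² - 10*h)
I(-9, 9) - 62*F(-2 - 3) = 9 - 62*(3 + (-2 - 3)² - 10*(-2 - 3)) = 9 - 62*(3 + (-5)² - 10*(-5)) = 9 - 62*(3 + 25 + 50) = 9 - 62*78 = 9 - 4836 = -4827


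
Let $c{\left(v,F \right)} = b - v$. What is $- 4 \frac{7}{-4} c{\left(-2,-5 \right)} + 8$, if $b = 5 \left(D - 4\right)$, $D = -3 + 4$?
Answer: $-83$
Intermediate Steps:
$D = 1$
$b = -15$ ($b = 5 \left(1 - 4\right) = 5 \left(-3\right) = -15$)
$c{\left(v,F \right)} = -15 - v$
$- 4 \frac{7}{-4} c{\left(-2,-5 \right)} + 8 = - 4 \frac{7}{-4} \left(-15 - -2\right) + 8 = - 4 \cdot 7 \left(- \frac{1}{4}\right) \left(-15 + 2\right) + 8 = \left(-4\right) \left(- \frac{7}{4}\right) \left(-13\right) + 8 = 7 \left(-13\right) + 8 = -91 + 8 = -83$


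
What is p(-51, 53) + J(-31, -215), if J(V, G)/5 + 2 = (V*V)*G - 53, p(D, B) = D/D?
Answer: -1033349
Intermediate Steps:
p(D, B) = 1
J(V, G) = -275 + 5*G*V**2 (J(V, G) = -10 + 5*((V*V)*G - 53) = -10 + 5*(V**2*G - 53) = -10 + 5*(G*V**2 - 53) = -10 + 5*(-53 + G*V**2) = -10 + (-265 + 5*G*V**2) = -275 + 5*G*V**2)
p(-51, 53) + J(-31, -215) = 1 + (-275 + 5*(-215)*(-31)**2) = 1 + (-275 + 5*(-215)*961) = 1 + (-275 - 1033075) = 1 - 1033350 = -1033349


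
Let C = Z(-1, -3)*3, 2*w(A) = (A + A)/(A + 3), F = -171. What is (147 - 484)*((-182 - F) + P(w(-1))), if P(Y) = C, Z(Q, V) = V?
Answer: 6740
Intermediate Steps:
w(A) = A/(3 + A) (w(A) = ((A + A)/(A + 3))/2 = ((2*A)/(3 + A))/2 = (2*A/(3 + A))/2 = A/(3 + A))
C = -9 (C = -3*3 = -9)
P(Y) = -9
(147 - 484)*((-182 - F) + P(w(-1))) = (147 - 484)*((-182 - 1*(-171)) - 9) = -337*((-182 + 171) - 9) = -337*(-11 - 9) = -337*(-20) = 6740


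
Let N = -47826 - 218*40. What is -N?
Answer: 56546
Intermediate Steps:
N = -56546 (N = -47826 - 1*8720 = -47826 - 8720 = -56546)
-N = -1*(-56546) = 56546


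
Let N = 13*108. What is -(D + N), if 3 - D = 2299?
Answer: 892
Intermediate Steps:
D = -2296 (D = 3 - 1*2299 = 3 - 2299 = -2296)
N = 1404
-(D + N) = -(-2296 + 1404) = -1*(-892) = 892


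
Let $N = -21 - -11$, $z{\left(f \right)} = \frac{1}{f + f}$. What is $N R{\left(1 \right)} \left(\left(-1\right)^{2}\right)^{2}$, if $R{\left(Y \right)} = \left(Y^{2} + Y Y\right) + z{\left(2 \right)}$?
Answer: $- \frac{45}{2} \approx -22.5$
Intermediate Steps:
$z{\left(f \right)} = \frac{1}{2 f}$
$R{\left(Y \right)} = \frac{1}{4} + 2 Y^{2}$ ($R{\left(Y \right)} = \left(Y^{2} + Y Y\right) + \frac{1}{2 \cdot 2} = \left(Y^{2} + Y^{2}\right) + \frac{1}{2} \cdot \frac{1}{2} = 2 Y^{2} + \frac{1}{4} = \frac{1}{4} + 2 Y^{2}$)
$N = -10$ ($N = -21 + 11 = -10$)
$N R{\left(1 \right)} \left(\left(-1\right)^{2}\right)^{2} = - 10 \left(\frac{1}{4} + 2 \cdot 1^{2}\right) \left(\left(-1\right)^{2}\right)^{2} = - 10 \left(\frac{1}{4} + 2 \cdot 1\right) 1^{2} = - 10 \left(\frac{1}{4} + 2\right) 1 = \left(-10\right) \frac{9}{4} \cdot 1 = \left(- \frac{45}{2}\right) 1 = - \frac{45}{2}$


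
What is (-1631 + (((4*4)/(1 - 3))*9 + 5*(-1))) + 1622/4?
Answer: -2605/2 ≈ -1302.5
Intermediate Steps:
(-1631 + (((4*4)/(1 - 3))*9 + 5*(-1))) + 1622/4 = (-1631 + ((16/(-2))*9 - 5)) + 1622*(¼) = (-1631 + ((16*(-½))*9 - 5)) + 811/2 = (-1631 + (-8*9 - 5)) + 811/2 = (-1631 + (-72 - 5)) + 811/2 = (-1631 - 77) + 811/2 = -1708 + 811/2 = -2605/2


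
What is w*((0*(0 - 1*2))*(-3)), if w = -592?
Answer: 0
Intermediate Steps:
w*((0*(0 - 1*2))*(-3)) = -592*0*(0 - 1*2)*(-3) = -592*0*(0 - 2)*(-3) = -592*0*(-2)*(-3) = -0*(-3) = -592*0 = 0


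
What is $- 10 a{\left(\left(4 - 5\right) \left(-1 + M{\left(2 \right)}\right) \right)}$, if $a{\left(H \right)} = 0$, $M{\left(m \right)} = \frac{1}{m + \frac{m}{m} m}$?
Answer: $0$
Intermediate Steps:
$M{\left(m \right)} = \frac{1}{2 m}$ ($M{\left(m \right)} = \frac{1}{m + 1 m} = \frac{1}{m + m} = \frac{1}{2 m}$)
$- 10 a{\left(\left(4 - 5\right) \left(-1 + M{\left(2 \right)}\right) \right)} = \left(-10\right) 0 = 0$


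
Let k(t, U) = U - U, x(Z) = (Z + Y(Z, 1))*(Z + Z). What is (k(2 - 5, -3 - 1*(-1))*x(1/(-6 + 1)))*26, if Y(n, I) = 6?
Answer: 0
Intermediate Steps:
x(Z) = 2*Z*(6 + Z) (x(Z) = (Z + 6)*(Z + Z) = (6 + Z)*(2*Z) = 2*Z*(6 + Z))
k(t, U) = 0
(k(2 - 5, -3 - 1*(-1))*x(1/(-6 + 1)))*26 = (0*(2*(6 + 1/(-6 + 1))/(-6 + 1)))*26 = (0*(2*(6 + 1/(-5))/(-5)))*26 = (0*(2*(-⅕)*(6 - ⅕)))*26 = (0*(2*(-⅕)*(29/5)))*26 = (0*(-58/25))*26 = 0*26 = 0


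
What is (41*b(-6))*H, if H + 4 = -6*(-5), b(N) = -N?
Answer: 6396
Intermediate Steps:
H = 26 (H = -4 - 6*(-5) = -4 + 30 = 26)
(41*b(-6))*H = (41*(-1*(-6)))*26 = (41*6)*26 = 246*26 = 6396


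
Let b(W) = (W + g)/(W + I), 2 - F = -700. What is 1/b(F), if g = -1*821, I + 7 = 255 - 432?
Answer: -74/17 ≈ -4.3529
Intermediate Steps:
F = 702 (F = 2 - 1*(-700) = 2 + 700 = 702)
I = -184 (I = -7 + (255 - 432) = -7 - 177 = -184)
g = -821
b(W) = (-821 + W)/(-184 + W) (b(W) = (W - 821)/(W - 184) = (-821 + W)/(-184 + W))
1/b(F) = 1/((-821 + 702)/(-184 + 702)) = 1/(-119/518) = 1/((1/518)*(-119)) = 1/(-17/74) = -74/17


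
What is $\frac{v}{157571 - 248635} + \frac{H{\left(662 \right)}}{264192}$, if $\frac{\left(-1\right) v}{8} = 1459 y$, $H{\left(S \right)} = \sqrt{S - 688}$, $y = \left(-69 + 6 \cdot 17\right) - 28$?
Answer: $\frac{7295}{11383} + \frac{i \sqrt{26}}{264192} \approx 0.64087 + 1.93 \cdot 10^{-5} i$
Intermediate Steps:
$y = 5$ ($y = \left(-69 + 102\right) - 28 = 33 - 28 = 5$)
$H{\left(S \right)} = \sqrt{-688 + S}$
$v = -58360$ ($v = - 8 \cdot 1459 \cdot 5 = \left(-8\right) 7295 = -58360$)
$\frac{v}{157571 - 248635} + \frac{H{\left(662 \right)}}{264192} = - \frac{58360}{157571 - 248635} + \frac{\sqrt{-688 + 662}}{264192} = - \frac{58360}{157571 - 248635} + \sqrt{-26} \cdot \frac{1}{264192} = - \frac{58360}{-91064} + i \sqrt{26} \cdot \frac{1}{264192} = \left(-58360\right) \left(- \frac{1}{91064}\right) + \frac{i \sqrt{26}}{264192} = \frac{7295}{11383} + \frac{i \sqrt{26}}{264192}$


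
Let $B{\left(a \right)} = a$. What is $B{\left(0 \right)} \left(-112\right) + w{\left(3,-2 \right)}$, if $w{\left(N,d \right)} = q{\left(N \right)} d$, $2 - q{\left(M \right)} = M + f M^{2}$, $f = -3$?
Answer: $-52$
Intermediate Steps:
$q{\left(M \right)} = 2 - M + 3 M^{2}$ ($q{\left(M \right)} = 2 - \left(M - 3 M^{2}\right) = 2 + \left(- M + 3 M^{2}\right) = 2 - M + 3 M^{2}$)
$w{\left(N,d \right)} = d \left(2 - N + 3 N^{2}\right)$ ($w{\left(N,d \right)} = \left(2 - N + 3 N^{2}\right) d = d \left(2 - N + 3 N^{2}\right)$)
$B{\left(0 \right)} \left(-112\right) + w{\left(3,-2 \right)} = 0 \left(-112\right) - 2 \left(2 - 3 + 3 \cdot 3^{2}\right) = 0 - 2 \left(2 - 3 + 3 \cdot 9\right) = 0 - 2 \left(2 - 3 + 27\right) = 0 - 52 = -52$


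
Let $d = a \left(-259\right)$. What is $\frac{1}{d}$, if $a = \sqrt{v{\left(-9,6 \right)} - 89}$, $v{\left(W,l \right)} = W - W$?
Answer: $\frac{i \sqrt{89}}{23051} \approx 0.00040927 i$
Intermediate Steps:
$v{\left(W,l \right)} = 0$
$a = i \sqrt{89}$ ($a = \sqrt{0 - 89} = \sqrt{-89} = i \sqrt{89} \approx 9.434 i$)
$d = - 259 i \sqrt{89}$ ($d = i \sqrt{89} \left(-259\right) = - 259 i \sqrt{89} \approx - 2443.4 i$)
$\frac{1}{d} = \frac{1}{\left(-259\right) i \sqrt{89}} = \frac{i \sqrt{89}}{23051}$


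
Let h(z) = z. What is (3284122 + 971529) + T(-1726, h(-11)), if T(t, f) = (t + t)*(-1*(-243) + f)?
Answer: 3454787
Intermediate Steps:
T(t, f) = 2*t*(243 + f) (T(t, f) = (2*t)*(243 + f) = 2*t*(243 + f))
(3284122 + 971529) + T(-1726, h(-11)) = (3284122 + 971529) + 2*(-1726)*(243 - 11) = 4255651 + 2*(-1726)*232 = 4255651 - 800864 = 3454787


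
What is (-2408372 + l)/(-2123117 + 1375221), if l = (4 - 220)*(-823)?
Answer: 557651/186974 ≈ 2.9825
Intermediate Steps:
l = 177768 (l = -216*(-823) = 177768)
(-2408372 + l)/(-2123117 + 1375221) = (-2408372 + 177768)/(-2123117 + 1375221) = -2230604/(-747896) = -2230604*(-1/747896) = 557651/186974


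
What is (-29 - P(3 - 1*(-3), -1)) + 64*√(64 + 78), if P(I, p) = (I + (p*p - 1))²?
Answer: -65 + 64*√142 ≈ 697.65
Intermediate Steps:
P(I, p) = (-1 + I + p²)² (P(I, p) = (I + (p² - 1))² = (I + (-1 + p²))² = (-1 + I + p²)²)
(-29 - P(3 - 1*(-3), -1)) + 64*√(64 + 78) = (-29 - (-1 + (3 - 1*(-3)) + (-1)²)²) + 64*√(64 + 78) = (-29 - (-1 + (3 + 3) + 1)²) + 64*√142 = (-29 - (-1 + 6 + 1)²) + 64*√142 = (-29 - 1*6²) + 64*√142 = (-29 - 1*36) + 64*√142 = (-29 - 36) + 64*√142 = -65 + 64*√142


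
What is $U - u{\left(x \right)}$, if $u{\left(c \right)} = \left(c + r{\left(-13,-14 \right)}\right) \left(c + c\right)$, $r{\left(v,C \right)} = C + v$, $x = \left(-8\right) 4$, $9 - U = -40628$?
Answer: $36861$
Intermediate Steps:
$U = 40637$ ($U = 9 - -40628 = 9 + 40628 = 40637$)
$x = -32$
$u{\left(c \right)} = 2 c \left(-27 + c\right)$ ($u{\left(c \right)} = \left(c - 27\right) \left(c + c\right) = \left(c - 27\right) 2 c = \left(-27 + c\right) 2 c = 2 c \left(-27 + c\right)$)
$U - u{\left(x \right)} = 40637 - 2 \left(-32\right) \left(-27 - 32\right) = 40637 - 2 \left(-32\right) \left(-59\right) = 40637 - 3776 = 36861$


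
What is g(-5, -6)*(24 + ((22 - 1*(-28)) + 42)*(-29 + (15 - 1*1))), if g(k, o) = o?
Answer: 8136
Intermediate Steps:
g(-5, -6)*(24 + ((22 - 1*(-28)) + 42)*(-29 + (15 - 1*1))) = -6*(24 + ((22 - 1*(-28)) + 42)*(-29 + (15 - 1*1))) = -6*(24 + ((22 + 28) + 42)*(-29 + (15 - 1))) = -6*(24 + (50 + 42)*(-29 + 14)) = -6*(24 + 92*(-15)) = -6*(24 - 1380) = -6*(-1356) = 8136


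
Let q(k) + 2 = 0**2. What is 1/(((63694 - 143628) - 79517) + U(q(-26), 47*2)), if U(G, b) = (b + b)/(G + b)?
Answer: -23/3667326 ≈ -6.2716e-6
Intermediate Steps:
q(k) = -2 (q(k) = -2 + 0**2 = -2 + 0 = -2)
U(G, b) = 2*b/(G + b) (U(G, b) = (2*b)/(G + b) = 2*b/(G + b))
1/(((63694 - 143628) - 79517) + U(q(-26), 47*2)) = 1/(((63694 - 143628) - 79517) + 2*(47*2)/(-2 + 47*2)) = 1/((-79934 - 79517) + 2*94/(-2 + 94)) = 1/(-159451 + 2*94/92) = 1/(-159451 + 2*94*(1/92)) = 1/(-159451 + 47/23) = 1/(-3667326/23) = -23/3667326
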